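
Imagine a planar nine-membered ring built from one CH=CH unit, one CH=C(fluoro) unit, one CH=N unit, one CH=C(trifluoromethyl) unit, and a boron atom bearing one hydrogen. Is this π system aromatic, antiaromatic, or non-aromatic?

Every ring atom contributes a p orbital perpendicular to the ring (every atom in a ring double bond is sp² and brings one electron to the p orbital; each sp² =N– keeps its lone pair in-plane and puts one electron into the π system; the boron has an empty p orbital), so the π system is cyclic and fully conjugated.
Tallying contributions gives 4 × 2 = 8 from the double-bond units + 0 from the BH atom = 8.
8 = 4(2); a planar, fully conjugated 4n system is antiaromatic.

Antiaromatic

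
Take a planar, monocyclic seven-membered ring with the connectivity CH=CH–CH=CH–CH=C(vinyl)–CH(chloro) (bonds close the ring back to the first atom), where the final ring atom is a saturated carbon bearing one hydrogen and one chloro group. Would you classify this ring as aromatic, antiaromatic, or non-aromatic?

At the CH(chloro) position, that saturated carbon is sp³ and has no p orbital in the ring π system; the ring's p-orbital overlap is broken there.
Hückel's rule only applies to fully conjugated rings, so this one is simply non-aromatic.

Non-aromatic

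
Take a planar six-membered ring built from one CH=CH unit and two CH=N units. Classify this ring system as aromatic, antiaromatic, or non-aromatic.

Aromatic

Check conjugation: the double-bond atoms are sp², each contributing one p electron; each =N– nitrogen is pyridine-type (lone pair in the sp² plane, one electron in the p orbital) — every position has a p orbital, so the cyclic π system is continuous.
Adding the contributions, 3 × 2 = 6 from the 3 double-bond units.
That gives a 4n+2 count (6, n = 1).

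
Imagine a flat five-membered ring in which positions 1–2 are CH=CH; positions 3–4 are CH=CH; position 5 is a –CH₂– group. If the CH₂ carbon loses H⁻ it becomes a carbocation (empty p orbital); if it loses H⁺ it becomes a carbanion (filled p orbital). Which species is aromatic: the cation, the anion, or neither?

The anion

Both ions have a continuous loop of p orbitals — each ring atom is sp².
Cation: 2 × 2 + 0 = 4 π electrons → 4(1), antiaromatic.
Anion: 2 × 2 + 2 = 6 π electrons → 4(1)+2, aromatic.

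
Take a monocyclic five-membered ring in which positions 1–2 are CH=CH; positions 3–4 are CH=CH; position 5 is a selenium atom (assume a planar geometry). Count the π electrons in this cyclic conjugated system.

6

Every ring atom contributes a p orbital perpendicular to the ring (every atom in a ring double bond is sp² and brings one electron to the p orbital; the selenium donates one lone pair from its p orbital), so the π system is cyclic and fully conjugated.
Counting π electrons: 2 × 2 = 4 from the double-bond units + 2 from the Se atom = 6.
This is selenophene.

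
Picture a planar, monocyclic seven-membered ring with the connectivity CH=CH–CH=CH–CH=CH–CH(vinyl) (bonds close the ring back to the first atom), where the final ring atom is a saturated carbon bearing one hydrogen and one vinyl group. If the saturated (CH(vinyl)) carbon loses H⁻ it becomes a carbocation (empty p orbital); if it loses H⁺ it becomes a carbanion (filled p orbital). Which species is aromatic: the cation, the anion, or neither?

The cation

Both ions have a continuous loop of p orbitals — each ring atom is sp².
Cation: 3 × 2 + 0 = 6 π electrons → 4(1)+2, aromatic.
Anion: 3 × 2 + 2 = 8 π electrons → 4(2), antiaromatic.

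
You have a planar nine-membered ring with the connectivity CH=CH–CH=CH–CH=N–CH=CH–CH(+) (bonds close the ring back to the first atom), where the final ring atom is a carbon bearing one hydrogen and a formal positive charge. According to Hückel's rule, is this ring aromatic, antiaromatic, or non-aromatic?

All ring atoms are sp² and supply a p orbital to the ring (the double-bond atoms are sp², each contributing one p electron; the doubly-bonded nitrogens are pyridine-type — their lone pairs lie in the ring plane, leaving one electron in the p orbital; the carbocation has an empty p orbital); the conjugation is uninterrupted.
Counting π electrons: 4 × 2 = 8 from the double-bond units + 0 from the CH(+) atom = 8.
8 = 4(2); a planar, fully conjugated 4n system is antiaromatic.

Antiaromatic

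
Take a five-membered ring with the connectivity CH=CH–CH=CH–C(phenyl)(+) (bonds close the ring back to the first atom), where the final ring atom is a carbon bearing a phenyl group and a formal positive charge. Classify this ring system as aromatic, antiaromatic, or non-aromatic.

Antiaromatic

All ring atoms are sp² and supply a p orbital to the ring (each doubly-bonded ring atom is sp² with one p-orbital electron; the carbocation has an empty p orbital); the conjugation is uninterrupted.
π-electron count: 2 × 2 = 4 from the double-bond units + 0 from the C(phenyl)(+) atom = 4.
4 = 4(1); a planar, fully conjugated 4n system is antiaromatic.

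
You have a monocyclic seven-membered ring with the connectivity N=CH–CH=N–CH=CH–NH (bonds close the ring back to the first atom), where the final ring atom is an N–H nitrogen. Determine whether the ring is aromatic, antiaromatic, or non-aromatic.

All ring atoms are sp² and supply a p orbital to the ring (the double-bond atoms are sp², each contributing one p electron; the doubly-bonded nitrogens are pyridine-type — their lone pairs lie in the ring plane, leaving one electron in the p orbital; the pyrrole-type nitrogen donates its lone pair from the p orbital); the conjugation is uninterrupted.
Tallying contributions gives 3 × 2 = 6 from the double-bond units + 2 from the NH atom = 8.
8 is a 4n count (n = 2), so the planar conjugated ring is antiaromatic.

Antiaromatic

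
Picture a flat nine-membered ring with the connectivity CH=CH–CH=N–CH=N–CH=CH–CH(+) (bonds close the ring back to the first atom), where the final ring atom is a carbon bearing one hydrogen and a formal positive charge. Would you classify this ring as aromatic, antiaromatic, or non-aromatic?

Antiaromatic

The p orbitals form a continuous loop: every atom in a ring double bond is sp² and brings one electron to the p orbital; the doubly-bonded nitrogens are pyridine-type — their lone pairs lie in the ring plane, leaving one electron in the p orbital; the carbocation has an empty p orbital. The ring is fully conjugated.
Counting π electrons: 4 × 2 = 8 from the double-bond units + 0 from the CH(+) atom = 8.
A 4n π count (8, n = 2) in a planar conjugated ring means antiaromatic.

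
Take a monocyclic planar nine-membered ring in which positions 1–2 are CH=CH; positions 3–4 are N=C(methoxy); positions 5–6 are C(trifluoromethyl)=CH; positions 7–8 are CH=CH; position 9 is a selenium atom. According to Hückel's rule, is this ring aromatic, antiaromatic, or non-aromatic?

The p orbitals form a continuous loop: each doubly-bonded ring atom is sp² with one p-orbital electron; the doubly-bonded nitrogens are pyridine-type — their lone pairs lie in the ring plane, leaving one electron in the p orbital; the selenium donates one lone pair from its p orbital. The ring is fully conjugated.
Tallying contributions gives 4 × 2 = 8 from the double-bond units + 2 from the Se atom = 10.
10 = 4(2) + 2, which satisfies Hückel's 4n+2 rule.

Aromatic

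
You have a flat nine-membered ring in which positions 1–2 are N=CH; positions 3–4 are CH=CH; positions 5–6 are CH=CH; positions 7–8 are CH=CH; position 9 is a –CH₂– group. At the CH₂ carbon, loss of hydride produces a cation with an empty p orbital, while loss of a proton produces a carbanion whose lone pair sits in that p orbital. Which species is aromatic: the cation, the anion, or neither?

In both ions every ring atom is sp² and contributes a p orbital, so both rings are fully conjugated.
Cation: 4 × 2 + 0 = 8 π electrons → 4(2), antiaromatic.
Anion: 4 × 2 + 2 = 10 π electrons → 4(2)+2, aromatic.

The anion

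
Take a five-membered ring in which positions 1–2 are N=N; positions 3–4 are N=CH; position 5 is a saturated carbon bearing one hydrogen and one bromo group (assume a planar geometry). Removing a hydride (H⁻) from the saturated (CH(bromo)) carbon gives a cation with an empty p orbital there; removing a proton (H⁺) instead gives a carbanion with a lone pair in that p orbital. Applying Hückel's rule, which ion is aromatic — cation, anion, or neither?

The anion

Once that carbon is sp², every ring atom has a p orbital and both ions are fully conjugated.
Cation: 2 × 2 + 0 = 4 π electrons → 4(1), antiaromatic.
Anion: 2 × 2 + 2 = 6 π electrons → 4(1)+2, aromatic.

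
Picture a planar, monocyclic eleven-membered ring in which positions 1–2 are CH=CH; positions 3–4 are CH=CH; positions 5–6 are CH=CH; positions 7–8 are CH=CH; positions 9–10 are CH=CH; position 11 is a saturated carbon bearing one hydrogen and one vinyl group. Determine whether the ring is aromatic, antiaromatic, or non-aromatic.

Non-aromatic

Because that saturated carbon is sp³ and has no p orbital in the ring π system at the CH(vinyl) position, the π system cannot extend all the way around the ring.
Broken conjugation rules out both aromaticity and antiaromaticity.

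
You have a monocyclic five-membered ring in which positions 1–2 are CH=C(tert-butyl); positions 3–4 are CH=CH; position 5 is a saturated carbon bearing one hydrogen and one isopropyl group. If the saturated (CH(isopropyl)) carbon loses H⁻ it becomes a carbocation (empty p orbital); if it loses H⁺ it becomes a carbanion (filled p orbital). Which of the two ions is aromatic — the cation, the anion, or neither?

In both ions every ring atom is sp² and contributes a p orbital, so both rings are fully conjugated.
Cation: 2 × 2 + 0 = 4 π electrons → 4(1), antiaromatic.
Anion: 2 × 2 + 2 = 6 π electrons → 4(1)+2, aromatic.

The anion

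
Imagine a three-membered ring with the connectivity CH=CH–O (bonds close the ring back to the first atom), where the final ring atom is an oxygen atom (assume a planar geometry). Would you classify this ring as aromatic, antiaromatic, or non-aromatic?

The p orbitals form a continuous loop: the double-bond atoms are sp², each contributing one p electron; the oxygen donates one lone pair from its p orbital. The ring is fully conjugated.
Tallying contributions gives 1 × 2 = 2 from the double-bond unit + 2 from the O atom = 4.
With 4 = 4·1 π electrons, Hückel's rule classifies the planar ring as antiaromatic.
(This ring is oxirene.)

Antiaromatic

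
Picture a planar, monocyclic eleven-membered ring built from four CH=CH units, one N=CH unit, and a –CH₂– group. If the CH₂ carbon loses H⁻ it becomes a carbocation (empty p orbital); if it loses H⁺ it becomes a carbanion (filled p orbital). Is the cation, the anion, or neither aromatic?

In both ions every ring atom is sp² and contributes a p orbital, so both rings are fully conjugated.
Cation: 5 × 2 + 0 = 10 π electrons → 4(2)+2, aromatic.
Anion: 5 × 2 + 2 = 12 π electrons → 4(3), antiaromatic.

The cation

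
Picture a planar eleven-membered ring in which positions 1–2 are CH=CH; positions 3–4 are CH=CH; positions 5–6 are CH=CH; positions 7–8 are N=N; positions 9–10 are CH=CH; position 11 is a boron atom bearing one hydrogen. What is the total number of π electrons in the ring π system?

10

All ring atoms are sp² and supply a p orbital to the ring (each doubly-bonded ring atom is sp² with one p-orbital electron; each sp² =N– keeps its lone pair in-plane and puts one electron into the π system; the boron has an empty p orbital); the conjugation is uninterrupted.
Counting π electrons: 5 × 2 = 10 from the double-bond units + 0 from the BH atom = 10.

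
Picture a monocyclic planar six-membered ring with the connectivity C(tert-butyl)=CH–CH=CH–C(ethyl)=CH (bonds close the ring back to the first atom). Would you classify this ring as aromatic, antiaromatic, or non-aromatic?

Aromatic

The p orbitals form a continuous loop: the double-bond atoms are sp², each contributing one p electron. The ring is fully conjugated.
Tallying contributions gives 3 × 2 = 6 from the 3 double-bond units.
6 = 4(1) + 2, which satisfies Hückel's 4n+2 rule.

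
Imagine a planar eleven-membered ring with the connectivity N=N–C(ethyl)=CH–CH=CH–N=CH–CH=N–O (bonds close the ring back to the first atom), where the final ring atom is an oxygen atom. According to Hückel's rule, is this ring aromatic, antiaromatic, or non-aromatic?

Antiaromatic

Check conjugation: the double-bond atoms are sp², each contributing one p electron; each =N– nitrogen is pyridine-type (lone pair in the sp² plane, one electron in the p orbital); the oxygen donates one lone pair from its p orbital — every position has a p orbital, so the cyclic π system is continuous.
Counting π electrons: 5 × 2 = 10 from the double-bond units + 2 from the O atom = 12.
12 = 4(3); a planar, fully conjugated 4n system is antiaromatic.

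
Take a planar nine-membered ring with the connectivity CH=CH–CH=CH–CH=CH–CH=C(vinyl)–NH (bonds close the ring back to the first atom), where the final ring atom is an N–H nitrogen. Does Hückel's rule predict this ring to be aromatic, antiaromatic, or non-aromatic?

Aromatic

All ring atoms are sp² and supply a p orbital to the ring (the double-bond atoms are sp², each contributing one p electron; the pyrrole-type nitrogen donates its lone pair from the p orbital); the conjugation is uninterrupted.
Tallying contributions gives 4 × 2 = 8 from the double-bond units + 2 from the NH atom = 10.
10 = 4(2) + 2, which satisfies Hückel's 4n+2 rule.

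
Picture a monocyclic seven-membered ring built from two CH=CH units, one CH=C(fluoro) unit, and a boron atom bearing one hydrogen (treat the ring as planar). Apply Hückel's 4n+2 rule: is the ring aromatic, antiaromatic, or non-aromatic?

Aromatic

The p orbitals form a continuous loop: the double-bond atoms are sp², each contributing one p electron; the boron has an empty p orbital. The ring is fully conjugated.
Tallying contributions gives 3 × 2 = 6 from the double-bond units + 0 from the BH atom = 6.
That gives a 4n+2 count (6, n = 1).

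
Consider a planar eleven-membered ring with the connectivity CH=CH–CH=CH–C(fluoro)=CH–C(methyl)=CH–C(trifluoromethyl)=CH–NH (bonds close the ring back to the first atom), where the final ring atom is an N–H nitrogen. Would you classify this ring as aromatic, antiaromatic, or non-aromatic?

The p orbitals form a continuous loop: each doubly-bonded ring atom is sp² with one p-orbital electron; the pyrrole-type nitrogen donates its lone pair from the p orbital. The ring is fully conjugated.
π-electron count: 5 × 2 = 10 from the double-bond units + 2 from the NH atom = 12.
A 4n π count (12, n = 3) in a planar conjugated ring means antiaromatic.

Antiaromatic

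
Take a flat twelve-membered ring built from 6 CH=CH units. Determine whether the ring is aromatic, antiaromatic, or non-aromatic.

Antiaromatic

The p orbitals form a continuous loop: the double-bond atoms are sp², each contributing one p electron. The ring is fully conjugated.
Tallying contributions gives 6 × 2 = 12 from the 6 double-bond units.
12 is a 4n count (n = 3), so the planar conjugated ring is antiaromatic.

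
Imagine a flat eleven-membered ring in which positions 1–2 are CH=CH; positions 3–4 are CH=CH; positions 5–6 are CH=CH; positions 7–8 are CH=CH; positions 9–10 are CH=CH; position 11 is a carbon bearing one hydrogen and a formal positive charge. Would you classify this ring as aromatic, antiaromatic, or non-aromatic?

Check conjugation: every atom in a ring double bond is sp² and brings one electron to the p orbital; the carbocation has an empty p orbital — every position has a p orbital, so the cyclic π system is continuous.
Counting π electrons: 5 × 2 = 10 from the double-bond units + 0 from the CH(+) atom = 10.
That gives a 4n+2 count (10, n = 2).

Aromatic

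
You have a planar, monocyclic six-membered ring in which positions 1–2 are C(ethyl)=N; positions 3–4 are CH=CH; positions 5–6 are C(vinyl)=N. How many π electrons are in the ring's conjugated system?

6

Check conjugation: every atom in a ring double bond is sp² and brings one electron to the p orbital; each =N– nitrogen is pyridine-type (lone pair in the sp² plane, one electron in the p orbital) — every position has a p orbital, so the cyclic π system is continuous.
Tallying contributions gives 3 × 2 = 6 from the 3 double-bond units.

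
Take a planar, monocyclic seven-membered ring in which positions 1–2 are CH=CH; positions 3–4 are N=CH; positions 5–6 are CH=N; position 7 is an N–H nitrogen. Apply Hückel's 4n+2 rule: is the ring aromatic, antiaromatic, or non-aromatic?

Antiaromatic

Check conjugation: every atom in a ring double bond is sp² and brings one electron to the p orbital; the doubly-bonded nitrogens are pyridine-type — their lone pairs lie in the ring plane, leaving one electron in the p orbital; the pyrrole-type nitrogen donates its lone pair from the p orbital — every position has a p orbital, so the cyclic π system is continuous.
Tallying contributions gives 3 × 2 = 6 from the double-bond units + 2 from the NH atom = 8.
With 8 = 4·2 π electrons, Hückel's rule classifies the planar ring as antiaromatic.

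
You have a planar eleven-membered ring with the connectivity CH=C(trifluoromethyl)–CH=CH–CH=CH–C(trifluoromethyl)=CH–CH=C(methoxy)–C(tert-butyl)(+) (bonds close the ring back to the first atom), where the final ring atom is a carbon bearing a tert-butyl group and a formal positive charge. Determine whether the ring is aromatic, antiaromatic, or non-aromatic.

All ring atoms are sp² and supply a p orbital to the ring (each doubly-bonded ring atom is sp² with one p-orbital electron; the carbocation has an empty p orbital); the conjugation is uninterrupted.
Tallying contributions gives 5 × 2 = 10 from the double-bond units + 0 from the C(tert-butyl)(+) atom = 10.
Since 10 = 4·2 + 2, the ring meets the 4n+2 criterion.

Aromatic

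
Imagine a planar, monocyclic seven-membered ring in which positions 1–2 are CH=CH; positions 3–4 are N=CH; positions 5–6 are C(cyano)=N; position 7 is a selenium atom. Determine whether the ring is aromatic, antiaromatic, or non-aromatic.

Every ring atom contributes a p orbital perpendicular to the ring (each doubly-bonded ring atom is sp² with one p-orbital electron; each sp² =N– keeps its lone pair in-plane and puts one electron into the π system; the selenium donates one lone pair from its p orbital), so the π system is cyclic and fully conjugated.
Adding the contributions, 3 × 2 = 6 from the double-bond units + 2 from the Se atom = 8.
With 8 = 4·2 π electrons, Hückel's rule classifies the planar ring as antiaromatic.

Antiaromatic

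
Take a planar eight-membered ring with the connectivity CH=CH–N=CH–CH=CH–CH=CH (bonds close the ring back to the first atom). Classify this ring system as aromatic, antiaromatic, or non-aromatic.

All ring atoms are sp² and supply a p orbital to the ring (each doubly-bonded ring atom is sp² with one p-orbital electron; each =N– nitrogen is pyridine-type (lone pair in the sp² plane, one electron in the p orbital)); the conjugation is uninterrupted.
Adding the contributions, 4 × 2 = 8 from the 4 double-bond units.
A 4n π count (8, n = 2) in a planar conjugated ring means antiaromatic.

Antiaromatic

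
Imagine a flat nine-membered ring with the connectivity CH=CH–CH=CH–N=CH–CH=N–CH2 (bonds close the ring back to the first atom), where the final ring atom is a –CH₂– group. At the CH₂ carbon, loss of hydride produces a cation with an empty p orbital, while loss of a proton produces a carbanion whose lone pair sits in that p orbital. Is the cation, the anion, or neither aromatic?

Once that carbon is sp², every ring atom has a p orbital and both ions are fully conjugated.
Cation: 4 × 2 + 0 = 8 π electrons → 4(2), antiaromatic.
Anion: 4 × 2 + 2 = 10 π electrons → 4(2)+2, aromatic.

The anion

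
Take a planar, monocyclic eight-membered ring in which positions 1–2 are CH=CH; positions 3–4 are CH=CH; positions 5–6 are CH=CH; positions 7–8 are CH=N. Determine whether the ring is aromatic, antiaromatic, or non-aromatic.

Every ring atom contributes a p orbital perpendicular to the ring (the double-bond atoms are sp², each contributing one p electron; each =N– nitrogen is pyridine-type (lone pair in the sp² plane, one electron in the p orbital)), so the π system is cyclic and fully conjugated.
π-electron count: 4 × 2 = 8 from the 4 double-bond units.
8 is a 4n count (n = 2), so the planar conjugated ring is antiaromatic.

Antiaromatic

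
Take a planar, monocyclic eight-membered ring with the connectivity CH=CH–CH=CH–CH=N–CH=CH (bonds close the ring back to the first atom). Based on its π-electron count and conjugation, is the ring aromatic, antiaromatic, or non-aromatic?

Antiaromatic

The p orbitals form a continuous loop: each doubly-bonded ring atom is sp² with one p-orbital electron; each =N– nitrogen is pyridine-type (lone pair in the sp² plane, one electron in the p orbital). The ring is fully conjugated.
π-electron count: 4 × 2 = 8 from the 4 double-bond units.
With 8 = 4·2 π electrons, Hückel's rule classifies the planar ring as antiaromatic.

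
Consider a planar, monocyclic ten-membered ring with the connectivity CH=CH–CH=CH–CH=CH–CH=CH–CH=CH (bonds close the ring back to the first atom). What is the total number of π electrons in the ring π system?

All ring atoms are sp² and supply a p orbital to the ring (each doubly-bonded ring atom is sp² with one p-orbital electron); the conjugation is uninterrupted.
Tallying contributions gives 5 × 2 = 10 from the 5 double-bond units.

10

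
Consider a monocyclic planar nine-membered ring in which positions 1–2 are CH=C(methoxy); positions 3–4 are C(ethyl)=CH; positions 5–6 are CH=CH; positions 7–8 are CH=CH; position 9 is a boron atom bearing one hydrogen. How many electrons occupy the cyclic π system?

The p orbitals form a continuous loop: the double-bond atoms are sp², each contributing one p electron; the boron has an empty p orbital. The ring is fully conjugated.
Adding the contributions, 4 × 2 = 8 from the double-bond units + 0 from the BH atom = 8.

8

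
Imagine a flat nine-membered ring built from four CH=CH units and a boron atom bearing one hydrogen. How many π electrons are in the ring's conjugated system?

8

The p orbitals form a continuous loop: the double-bond atoms are sp², each contributing one p electron; the boron has an empty p orbital. The ring is fully conjugated.
Counting π electrons: 4 × 2 = 8 from the double-bond units + 0 from the BH atom = 8.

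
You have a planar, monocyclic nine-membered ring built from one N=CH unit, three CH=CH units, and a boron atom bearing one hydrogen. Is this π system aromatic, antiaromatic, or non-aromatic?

All ring atoms are sp² and supply a p orbital to the ring (each doubly-bonded ring atom is sp² with one p-orbital electron; the doubly-bonded nitrogens are pyridine-type — their lone pairs lie in the ring plane, leaving one electron in the p orbital; the boron has an empty p orbital); the conjugation is uninterrupted.
π-electron count: 4 × 2 = 8 from the double-bond units + 0 from the BH atom = 8.
With 8 = 4·2 π electrons, Hückel's rule classifies the planar ring as antiaromatic.

Antiaromatic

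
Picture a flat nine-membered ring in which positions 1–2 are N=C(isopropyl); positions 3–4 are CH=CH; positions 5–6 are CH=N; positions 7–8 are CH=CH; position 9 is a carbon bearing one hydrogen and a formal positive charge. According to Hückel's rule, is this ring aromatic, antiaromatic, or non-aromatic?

All ring atoms are sp² and supply a p orbital to the ring (the double-bond atoms are sp², each contributing one p electron; each =N– nitrogen is pyridine-type (lone pair in the sp² plane, one electron in the p orbital); the carbocation has an empty p orbital); the conjugation is uninterrupted.
Tallying contributions gives 4 × 2 = 8 from the double-bond units + 0 from the CH(+) atom = 8.
8 = 4(2); a planar, fully conjugated 4n system is antiaromatic.

Antiaromatic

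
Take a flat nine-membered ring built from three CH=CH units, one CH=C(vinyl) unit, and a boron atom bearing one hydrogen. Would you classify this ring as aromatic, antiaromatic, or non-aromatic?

Every ring atom contributes a p orbital perpendicular to the ring (each doubly-bonded ring atom is sp² with one p-orbital electron; the boron has an empty p orbital), so the π system is cyclic and fully conjugated.
Counting π electrons: 4 × 2 = 8 from the double-bond units + 0 from the BH atom = 8.
With 8 = 4·2 π electrons, Hückel's rule classifies the planar ring as antiaromatic.

Antiaromatic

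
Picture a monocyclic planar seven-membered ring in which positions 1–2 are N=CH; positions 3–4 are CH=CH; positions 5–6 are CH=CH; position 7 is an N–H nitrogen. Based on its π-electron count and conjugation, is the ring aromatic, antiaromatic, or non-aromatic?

Antiaromatic

The p orbitals form a continuous loop: the double-bond atoms are sp², each contributing one p electron; each =N– nitrogen is pyridine-type (lone pair in the sp² plane, one electron in the p orbital); the pyrrole-type nitrogen donates its lone pair from the p orbital. The ring is fully conjugated.
Tallying contributions gives 3 × 2 = 6 from the double-bond units + 2 from the NH atom = 8.
A 4n π count (8, n = 2) in a planar conjugated ring means antiaromatic.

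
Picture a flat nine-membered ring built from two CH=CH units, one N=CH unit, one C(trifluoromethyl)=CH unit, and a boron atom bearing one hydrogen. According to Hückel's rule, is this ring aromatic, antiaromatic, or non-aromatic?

Antiaromatic

The p orbitals form a continuous loop: the double-bond atoms are sp², each contributing one p electron; the doubly-bonded nitrogens are pyridine-type — their lone pairs lie in the ring plane, leaving one electron in the p orbital; the boron has an empty p orbital. The ring is fully conjugated.
π-electron count: 4 × 2 = 8 from the double-bond units + 0 from the BH atom = 8.
8 is a 4n count (n = 2), so the planar conjugated ring is antiaromatic.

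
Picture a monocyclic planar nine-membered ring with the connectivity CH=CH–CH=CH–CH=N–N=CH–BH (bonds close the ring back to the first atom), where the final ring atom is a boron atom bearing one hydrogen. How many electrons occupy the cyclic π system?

All ring atoms are sp² and supply a p orbital to the ring (the double-bond atoms are sp², each contributing one p electron; each sp² =N– keeps its lone pair in-plane and puts one electron into the π system; the boron has an empty p orbital); the conjugation is uninterrupted.
π-electron count: 4 × 2 = 8 from the double-bond units + 0 from the BH atom = 8.

8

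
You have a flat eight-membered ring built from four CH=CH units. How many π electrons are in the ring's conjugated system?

Check conjugation: the double-bond atoms are sp², each contributing one p electron — every position has a p orbital, so the cyclic π system is continuous.
Counting π electrons: 4 × 2 = 8 from the 4 double-bond units.

8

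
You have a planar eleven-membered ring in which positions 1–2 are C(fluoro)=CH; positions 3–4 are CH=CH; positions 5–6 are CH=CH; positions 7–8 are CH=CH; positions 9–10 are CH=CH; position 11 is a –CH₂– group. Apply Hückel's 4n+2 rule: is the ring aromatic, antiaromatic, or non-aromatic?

Because the tetrahedral CH₂ carbon is sp³ and has no p orbital in the ring π system at the CH2 position, the π system cannot extend all the way around the ring.
Broken conjugation rules out both aromaticity and antiaromaticity.

Non-aromatic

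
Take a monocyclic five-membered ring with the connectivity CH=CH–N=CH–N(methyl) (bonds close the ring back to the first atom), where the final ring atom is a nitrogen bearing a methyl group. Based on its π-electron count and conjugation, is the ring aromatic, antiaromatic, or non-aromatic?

Check conjugation: each doubly-bonded ring atom is sp² with one p-orbital electron; each sp² =N– keeps its lone pair in-plane and puts one electron into the π system; the pyrrole-type nitrogen donates its lone pair from the p orbital — every position has a p orbital, so the cyclic π system is continuous.
Tallying contributions gives 2 × 2 = 4 from the double-bond units + 2 from the N(methyl) atom = 6.
6 = 4(1) + 2, which satisfies Hückel's 4n+2 rule.

Aromatic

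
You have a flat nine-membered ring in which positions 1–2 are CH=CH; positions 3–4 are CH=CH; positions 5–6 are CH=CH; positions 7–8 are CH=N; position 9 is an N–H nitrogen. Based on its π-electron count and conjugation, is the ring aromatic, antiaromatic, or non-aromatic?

Aromatic

Check conjugation: the double-bond atoms are sp², each contributing one p electron; each sp² =N– keeps its lone pair in-plane and puts one electron into the π system; the pyrrole-type nitrogen donates its lone pair from the p orbital — every position has a p orbital, so the cyclic π system is continuous.
Counting π electrons: 4 × 2 = 8 from the double-bond units + 2 from the NH atom = 10.
Since 10 = 4·2 + 2, the ring meets the 4n+2 criterion.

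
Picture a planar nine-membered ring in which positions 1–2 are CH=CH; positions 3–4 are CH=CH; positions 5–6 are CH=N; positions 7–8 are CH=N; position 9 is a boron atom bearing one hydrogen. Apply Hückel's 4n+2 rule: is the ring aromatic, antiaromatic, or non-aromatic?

All ring atoms are sp² and supply a p orbital to the ring (every atom in a ring double bond is sp² and brings one electron to the p orbital; each sp² =N– keeps its lone pair in-plane and puts one electron into the π system; the boron has an empty p orbital); the conjugation is uninterrupted.
π-electron count: 4 × 2 = 8 from the double-bond units + 0 from the BH atom = 8.
8 is a 4n count (n = 2), so the planar conjugated ring is antiaromatic.

Antiaromatic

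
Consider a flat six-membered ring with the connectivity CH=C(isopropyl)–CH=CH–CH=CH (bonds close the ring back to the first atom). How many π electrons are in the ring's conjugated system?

6

The p orbitals form a continuous loop: every atom in a ring double bond is sp² and brings one electron to the p orbital. The ring is fully conjugated.
Adding the contributions, 3 × 2 = 6 from the 3 double-bond units.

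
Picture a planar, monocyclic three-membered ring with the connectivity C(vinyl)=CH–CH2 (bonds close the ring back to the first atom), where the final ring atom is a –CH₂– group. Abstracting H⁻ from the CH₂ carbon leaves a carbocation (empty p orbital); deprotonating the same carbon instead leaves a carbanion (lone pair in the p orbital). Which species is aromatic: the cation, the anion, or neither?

In both ions every ring atom is sp² and contributes a p orbital, so both rings are fully conjugated.
Cation: 1 × 2 + 0 = 2 π electrons → 4(0)+2, aromatic.
Anion: 1 × 2 + 2 = 4 π electrons → 4(1), antiaromatic.

The cation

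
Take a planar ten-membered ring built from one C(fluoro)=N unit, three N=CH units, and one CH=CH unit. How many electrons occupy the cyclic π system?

10

The p orbitals form a continuous loop: each doubly-bonded ring atom is sp² with one p-orbital electron; each =N– nitrogen is pyridine-type (lone pair in the sp² plane, one electron in the p orbital). The ring is fully conjugated.
Adding the contributions, 5 × 2 = 10 from the 5 double-bond units.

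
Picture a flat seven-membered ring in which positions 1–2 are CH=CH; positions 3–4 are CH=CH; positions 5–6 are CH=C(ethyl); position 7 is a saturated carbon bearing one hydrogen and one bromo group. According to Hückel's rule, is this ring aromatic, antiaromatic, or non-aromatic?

The CH(bromo) carbon is saturated: that saturated carbon is sp³ and has no p orbital in the ring π system. Conjugation is not continuous around the ring.
Hückel's rule only applies to fully conjugated rings, so this one is simply non-aromatic.

Non-aromatic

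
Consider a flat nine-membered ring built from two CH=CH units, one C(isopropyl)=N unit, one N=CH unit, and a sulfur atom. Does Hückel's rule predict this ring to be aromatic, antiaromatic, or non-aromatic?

Aromatic

All ring atoms are sp² and supply a p orbital to the ring (each doubly-bonded ring atom is sp² with one p-orbital electron; each sp² =N– keeps its lone pair in-plane and puts one electron into the π system; the sulfur donates one lone pair from its p orbital); the conjugation is uninterrupted.
Counting π electrons: 4 × 2 = 8 from the double-bond units + 2 from the S atom = 10.
Since 10 = 4·2 + 2, the ring meets the 4n+2 criterion.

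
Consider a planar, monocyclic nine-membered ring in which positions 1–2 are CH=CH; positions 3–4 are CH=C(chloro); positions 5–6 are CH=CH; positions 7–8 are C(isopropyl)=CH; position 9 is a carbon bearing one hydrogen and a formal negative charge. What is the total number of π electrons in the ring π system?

The p orbitals form a continuous loop: each doubly-bonded ring atom is sp² with one p-orbital electron; the carbanion's lone pair occupies the p orbital. The ring is fully conjugated.
Counting π electrons: 4 × 2 = 8 from the double-bond units + 2 from the CH(-) atom = 10.

10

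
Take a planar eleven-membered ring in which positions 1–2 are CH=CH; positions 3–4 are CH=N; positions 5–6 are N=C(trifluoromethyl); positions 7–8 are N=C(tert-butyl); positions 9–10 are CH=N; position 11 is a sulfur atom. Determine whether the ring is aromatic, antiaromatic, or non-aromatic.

Antiaromatic

The p orbitals form a continuous loop: every atom in a ring double bond is sp² and brings one electron to the p orbital; each sp² =N– keeps its lone pair in-plane and puts one electron into the π system; the sulfur donates one lone pair from its p orbital. The ring is fully conjugated.
π-electron count: 5 × 2 = 10 from the double-bond units + 2 from the S atom = 12.
12 = 4(3); a planar, fully conjugated 4n system is antiaromatic.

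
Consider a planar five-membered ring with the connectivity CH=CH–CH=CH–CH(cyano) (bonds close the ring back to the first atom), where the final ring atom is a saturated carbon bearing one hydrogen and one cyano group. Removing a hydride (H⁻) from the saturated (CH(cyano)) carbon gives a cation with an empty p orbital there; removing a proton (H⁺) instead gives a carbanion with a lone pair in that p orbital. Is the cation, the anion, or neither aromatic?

In both ions every ring atom is sp² and contributes a p orbital, so both rings are fully conjugated.
Cation: 2 × 2 + 0 = 4 π electrons → 4(1), antiaromatic.
Anion: 2 × 2 + 2 = 6 π electrons → 4(1)+2, aromatic.

The anion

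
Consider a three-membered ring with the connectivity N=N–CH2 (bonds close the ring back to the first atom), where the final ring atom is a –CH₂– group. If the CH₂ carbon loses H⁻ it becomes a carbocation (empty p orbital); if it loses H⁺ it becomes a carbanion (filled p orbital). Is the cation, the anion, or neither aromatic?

The cation

In either ion the ring is fully conjugated: every atom, including the new sp² carbon, supplies a p orbital.
Cation: 1 × 2 + 0 = 2 π electrons → 4(0)+2, aromatic.
Anion: 1 × 2 + 2 = 4 π electrons → 4(1), antiaromatic.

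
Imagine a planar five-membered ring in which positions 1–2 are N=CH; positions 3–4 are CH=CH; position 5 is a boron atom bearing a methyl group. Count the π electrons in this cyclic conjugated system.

4

Every ring atom contributes a p orbital perpendicular to the ring (every atom in a ring double bond is sp² and brings one electron to the p orbital; each sp² =N– keeps its lone pair in-plane and puts one electron into the π system; the boron has an empty p orbital), so the π system is cyclic and fully conjugated.
π-electron count: 2 × 2 = 4 from the double-bond units + 0 from the B(methyl) atom = 4.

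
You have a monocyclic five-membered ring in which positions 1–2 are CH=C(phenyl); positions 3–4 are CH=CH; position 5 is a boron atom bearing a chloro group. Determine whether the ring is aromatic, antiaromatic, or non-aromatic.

The p orbitals form a continuous loop: every atom in a ring double bond is sp² and brings one electron to the p orbital; the boron has an empty p orbital. The ring is fully conjugated.
Tallying contributions gives 2 × 2 = 4 from the double-bond units + 0 from the B(chloro) atom = 4.
4 = 4(1); a planar, fully conjugated 4n system is antiaromatic.

Antiaromatic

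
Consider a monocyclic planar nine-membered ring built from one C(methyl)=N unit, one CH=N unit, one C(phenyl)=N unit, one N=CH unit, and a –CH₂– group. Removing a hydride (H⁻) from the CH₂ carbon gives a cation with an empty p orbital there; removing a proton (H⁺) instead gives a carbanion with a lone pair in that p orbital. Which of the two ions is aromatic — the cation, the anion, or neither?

Once that carbon is sp², every ring atom has a p orbital and both ions are fully conjugated.
Cation: 4 × 2 + 0 = 8 π electrons → 4(2), antiaromatic.
Anion: 4 × 2 + 2 = 10 π electrons → 4(2)+2, aromatic.

The anion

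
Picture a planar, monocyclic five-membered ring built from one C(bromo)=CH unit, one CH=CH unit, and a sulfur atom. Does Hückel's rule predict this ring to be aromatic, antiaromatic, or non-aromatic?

Aromatic

Check conjugation: each doubly-bonded ring atom is sp² with one p-orbital electron; the sulfur donates one lone pair from its p orbital — every position has a p orbital, so the cyclic π system is continuous.
Counting π electrons: 2 × 2 = 4 from the double-bond units + 2 from the S atom = 6.
6 = 4(1) + 2, which satisfies Hückel's 4n+2 rule.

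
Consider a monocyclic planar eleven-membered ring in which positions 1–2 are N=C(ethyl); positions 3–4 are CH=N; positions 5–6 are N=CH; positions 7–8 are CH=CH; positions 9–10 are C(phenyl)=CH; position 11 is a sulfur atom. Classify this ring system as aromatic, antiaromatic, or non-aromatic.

All ring atoms are sp² and supply a p orbital to the ring (the double-bond atoms are sp², each contributing one p electron; the doubly-bonded nitrogens are pyridine-type — their lone pairs lie in the ring plane, leaving one electron in the p orbital; the sulfur donates one lone pair from its p orbital); the conjugation is uninterrupted.
π-electron count: 5 × 2 = 10 from the double-bond units + 2 from the S atom = 12.
With 12 = 4·3 π electrons, Hückel's rule classifies the planar ring as antiaromatic.

Antiaromatic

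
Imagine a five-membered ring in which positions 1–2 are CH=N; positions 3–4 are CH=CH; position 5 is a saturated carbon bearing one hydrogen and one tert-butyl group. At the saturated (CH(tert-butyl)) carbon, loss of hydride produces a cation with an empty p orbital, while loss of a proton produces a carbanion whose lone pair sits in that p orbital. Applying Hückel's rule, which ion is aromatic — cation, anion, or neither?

Both ions have a continuous loop of p orbitals — each ring atom is sp².
Cation: 2 × 2 + 0 = 4 π electrons → 4(1), antiaromatic.
Anion: 2 × 2 + 2 = 6 π electrons → 4(1)+2, aromatic.

The anion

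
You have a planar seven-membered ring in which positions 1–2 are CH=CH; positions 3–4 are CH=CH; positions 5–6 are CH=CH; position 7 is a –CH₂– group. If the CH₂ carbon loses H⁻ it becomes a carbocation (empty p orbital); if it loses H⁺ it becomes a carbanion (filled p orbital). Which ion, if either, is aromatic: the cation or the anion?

In both ions every ring atom is sp² and contributes a p orbital, so both rings are fully conjugated.
Cation: 3 × 2 + 0 = 6 π electrons → 4(1)+2, aromatic.
Anion: 3 × 2 + 2 = 8 π electrons → 4(2), antiaromatic.

The cation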